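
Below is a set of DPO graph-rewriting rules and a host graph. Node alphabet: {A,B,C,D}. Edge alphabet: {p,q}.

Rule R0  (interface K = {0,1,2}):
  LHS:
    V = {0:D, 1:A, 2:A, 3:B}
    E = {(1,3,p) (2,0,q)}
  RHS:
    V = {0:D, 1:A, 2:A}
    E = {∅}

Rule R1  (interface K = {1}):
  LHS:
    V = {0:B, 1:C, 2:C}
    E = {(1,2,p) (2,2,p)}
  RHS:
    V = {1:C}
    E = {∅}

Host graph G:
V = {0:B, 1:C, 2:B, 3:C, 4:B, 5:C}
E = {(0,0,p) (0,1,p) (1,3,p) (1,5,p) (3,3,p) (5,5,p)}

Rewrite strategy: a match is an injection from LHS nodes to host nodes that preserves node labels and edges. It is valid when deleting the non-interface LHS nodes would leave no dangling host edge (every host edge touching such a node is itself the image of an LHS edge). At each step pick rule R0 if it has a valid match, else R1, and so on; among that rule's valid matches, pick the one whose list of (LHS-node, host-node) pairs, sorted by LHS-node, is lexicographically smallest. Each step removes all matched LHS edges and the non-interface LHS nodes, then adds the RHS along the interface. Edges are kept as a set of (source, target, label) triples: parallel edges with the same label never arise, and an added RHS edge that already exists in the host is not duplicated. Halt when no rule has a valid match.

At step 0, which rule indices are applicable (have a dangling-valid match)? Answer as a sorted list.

Answer: [R1]

Derivation:
R0: no valid match — LHS pattern not found
R1: 4 valid matches — {0↦2, 1↦1, 2↦3}, {0↦2, 1↦1, 2↦5}, {0↦4, 1↦1, 2↦3} (+1 more)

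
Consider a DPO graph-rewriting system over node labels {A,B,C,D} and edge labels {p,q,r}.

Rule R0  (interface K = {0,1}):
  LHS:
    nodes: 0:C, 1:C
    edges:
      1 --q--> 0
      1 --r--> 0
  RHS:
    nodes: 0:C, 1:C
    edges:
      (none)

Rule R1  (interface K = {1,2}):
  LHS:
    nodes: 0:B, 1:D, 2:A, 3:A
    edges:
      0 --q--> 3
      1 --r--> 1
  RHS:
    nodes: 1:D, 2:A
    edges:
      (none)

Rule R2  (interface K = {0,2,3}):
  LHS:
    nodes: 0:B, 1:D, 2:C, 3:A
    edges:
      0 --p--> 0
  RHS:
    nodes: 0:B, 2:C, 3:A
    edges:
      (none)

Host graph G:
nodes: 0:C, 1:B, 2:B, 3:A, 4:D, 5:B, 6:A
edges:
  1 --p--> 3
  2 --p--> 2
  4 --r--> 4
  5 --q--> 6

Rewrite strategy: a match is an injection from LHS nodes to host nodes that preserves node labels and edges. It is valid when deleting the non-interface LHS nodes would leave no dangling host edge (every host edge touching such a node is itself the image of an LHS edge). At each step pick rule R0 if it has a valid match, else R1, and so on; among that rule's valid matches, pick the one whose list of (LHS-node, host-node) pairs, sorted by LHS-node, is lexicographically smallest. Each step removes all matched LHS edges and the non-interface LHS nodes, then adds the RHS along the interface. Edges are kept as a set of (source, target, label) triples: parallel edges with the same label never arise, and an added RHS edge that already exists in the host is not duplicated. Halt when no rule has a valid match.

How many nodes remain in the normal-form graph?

Answer: 4

Derivation:
initial: |V|=7 |E|=4  E = 1-p->3 2-p->2 4-r->4 5-q->6
step 1: apply R1 at {0↦5, 1↦4, 2↦3, 3↦6}  → |V|=5 |E|=2  E = 1-p->3 2-p->2
step 2: apply R2 at {0↦2, 1↦4, 2↦0, 3↦3}  → |V|=4 |E|=1  E = 1-p->3
final graph: no rule applies after step 2
NF nodes: {0:C, 1:B, 2:B, 3:A}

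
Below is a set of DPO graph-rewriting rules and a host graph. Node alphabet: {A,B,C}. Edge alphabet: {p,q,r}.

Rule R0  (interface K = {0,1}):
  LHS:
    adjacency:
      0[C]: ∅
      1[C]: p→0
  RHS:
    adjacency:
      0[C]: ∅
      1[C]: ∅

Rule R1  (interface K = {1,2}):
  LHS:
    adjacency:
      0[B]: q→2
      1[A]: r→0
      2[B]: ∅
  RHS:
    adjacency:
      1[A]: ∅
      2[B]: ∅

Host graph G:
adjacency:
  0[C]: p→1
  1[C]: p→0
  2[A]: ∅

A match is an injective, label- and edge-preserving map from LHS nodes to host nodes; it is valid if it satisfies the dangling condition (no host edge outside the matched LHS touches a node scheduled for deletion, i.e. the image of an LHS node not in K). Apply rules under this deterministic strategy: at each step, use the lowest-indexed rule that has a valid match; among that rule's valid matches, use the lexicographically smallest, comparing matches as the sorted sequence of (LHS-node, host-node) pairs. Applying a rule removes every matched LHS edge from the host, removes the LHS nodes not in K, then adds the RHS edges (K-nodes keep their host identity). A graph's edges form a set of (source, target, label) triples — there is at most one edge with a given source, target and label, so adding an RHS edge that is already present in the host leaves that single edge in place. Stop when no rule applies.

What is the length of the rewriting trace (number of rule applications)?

Answer: 2

Rewrite trace:
initial: |V|=3 |E|=2  E = 0-p->1 1-p->0
step 1: apply R0 at {0↦0, 1↦1}  → |V|=3 |E|=1  E = 0-p->1
step 2: apply R0 at {0↦1, 1↦0}  → |V|=3 |E|=0  E = ∅
final graph: no rule applies after step 2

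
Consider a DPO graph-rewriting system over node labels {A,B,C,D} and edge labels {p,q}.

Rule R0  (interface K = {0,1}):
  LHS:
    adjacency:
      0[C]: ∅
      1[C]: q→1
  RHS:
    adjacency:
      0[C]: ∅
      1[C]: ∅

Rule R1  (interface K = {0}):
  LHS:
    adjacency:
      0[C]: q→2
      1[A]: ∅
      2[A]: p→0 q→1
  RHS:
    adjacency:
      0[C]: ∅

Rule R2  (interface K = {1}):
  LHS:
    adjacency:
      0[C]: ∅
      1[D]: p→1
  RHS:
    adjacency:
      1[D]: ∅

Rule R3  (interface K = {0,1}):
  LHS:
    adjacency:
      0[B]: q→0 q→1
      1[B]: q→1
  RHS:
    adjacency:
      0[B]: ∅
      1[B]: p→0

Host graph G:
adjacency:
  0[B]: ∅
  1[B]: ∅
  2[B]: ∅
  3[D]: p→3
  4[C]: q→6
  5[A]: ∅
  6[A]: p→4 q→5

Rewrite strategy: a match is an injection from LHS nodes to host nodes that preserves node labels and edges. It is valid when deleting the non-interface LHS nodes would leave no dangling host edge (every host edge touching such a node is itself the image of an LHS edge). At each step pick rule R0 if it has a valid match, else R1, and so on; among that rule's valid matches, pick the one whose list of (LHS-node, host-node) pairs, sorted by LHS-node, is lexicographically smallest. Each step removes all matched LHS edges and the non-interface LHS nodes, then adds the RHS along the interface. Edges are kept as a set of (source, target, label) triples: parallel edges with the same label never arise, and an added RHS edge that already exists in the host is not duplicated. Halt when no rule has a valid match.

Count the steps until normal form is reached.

[0] host  ⇒  7 nodes, 4 edges  {3-p->3 4-q->6 6-p->4 6-q->5}
[1] R1 @ {0↦4, 1↦5, 2↦6}  ⇒  5 nodes, 1 edges  {3-p->3}
[2] R2 @ {0↦4, 1↦3}  ⇒  4 nodes, 0 edges  {∅}
halt: no rule applies after step 2

Answer: 2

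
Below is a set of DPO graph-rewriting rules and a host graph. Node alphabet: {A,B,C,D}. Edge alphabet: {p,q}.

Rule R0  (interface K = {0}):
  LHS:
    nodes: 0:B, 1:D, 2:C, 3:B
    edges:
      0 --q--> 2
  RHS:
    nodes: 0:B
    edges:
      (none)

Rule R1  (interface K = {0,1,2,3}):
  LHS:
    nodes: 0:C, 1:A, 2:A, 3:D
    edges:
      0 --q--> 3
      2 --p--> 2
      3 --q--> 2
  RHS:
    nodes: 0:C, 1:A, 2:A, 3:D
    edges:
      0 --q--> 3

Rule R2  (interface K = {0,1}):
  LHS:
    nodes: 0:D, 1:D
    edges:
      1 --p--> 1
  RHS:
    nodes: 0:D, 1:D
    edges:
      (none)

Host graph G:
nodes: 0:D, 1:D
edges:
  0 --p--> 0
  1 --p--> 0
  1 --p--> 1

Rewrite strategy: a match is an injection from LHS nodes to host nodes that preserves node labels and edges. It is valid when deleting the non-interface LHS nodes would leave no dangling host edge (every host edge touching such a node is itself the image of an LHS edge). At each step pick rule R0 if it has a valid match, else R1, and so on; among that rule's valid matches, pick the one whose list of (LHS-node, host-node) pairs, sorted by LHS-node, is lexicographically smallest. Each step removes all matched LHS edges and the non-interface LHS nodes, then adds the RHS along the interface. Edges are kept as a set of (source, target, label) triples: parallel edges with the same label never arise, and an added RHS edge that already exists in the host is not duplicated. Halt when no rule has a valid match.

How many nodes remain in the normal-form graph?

initial: |V|=2 |E|=3  E = 0-p->0 1-p->0 1-p->1
step 1: apply R2 at {0↦0, 1↦1}  → |V|=2 |E|=2  E = 0-p->0 1-p->0
step 2: apply R2 at {0↦1, 1↦0}  → |V|=2 |E|=1  E = 1-p->0
normal form: no rule applies after step 2
NF nodes: {0:D, 1:D}

Answer: 2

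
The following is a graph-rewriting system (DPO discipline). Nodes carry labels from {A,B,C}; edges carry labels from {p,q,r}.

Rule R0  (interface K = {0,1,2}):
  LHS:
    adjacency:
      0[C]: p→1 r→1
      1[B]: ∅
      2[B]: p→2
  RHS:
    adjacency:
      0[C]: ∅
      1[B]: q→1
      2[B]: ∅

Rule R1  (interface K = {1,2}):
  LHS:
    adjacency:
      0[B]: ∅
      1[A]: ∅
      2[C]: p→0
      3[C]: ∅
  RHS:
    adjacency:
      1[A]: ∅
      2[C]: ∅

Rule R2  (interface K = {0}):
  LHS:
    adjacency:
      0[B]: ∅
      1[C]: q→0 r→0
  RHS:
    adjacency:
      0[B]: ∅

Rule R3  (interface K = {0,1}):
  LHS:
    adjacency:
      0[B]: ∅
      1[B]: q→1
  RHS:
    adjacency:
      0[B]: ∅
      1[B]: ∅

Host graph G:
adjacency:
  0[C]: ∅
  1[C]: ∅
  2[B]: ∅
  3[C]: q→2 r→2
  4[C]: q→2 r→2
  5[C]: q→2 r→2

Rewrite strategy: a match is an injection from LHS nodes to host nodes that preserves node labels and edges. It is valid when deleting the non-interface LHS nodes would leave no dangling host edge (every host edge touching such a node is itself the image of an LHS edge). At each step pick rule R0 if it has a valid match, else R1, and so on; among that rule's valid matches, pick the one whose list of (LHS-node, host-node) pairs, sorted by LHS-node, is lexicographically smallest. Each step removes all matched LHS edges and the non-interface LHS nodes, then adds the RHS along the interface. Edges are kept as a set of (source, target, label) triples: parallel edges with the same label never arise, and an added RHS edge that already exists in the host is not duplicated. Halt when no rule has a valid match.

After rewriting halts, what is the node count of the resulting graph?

initial: |V|=6 |E|=6  E = 3-q->2 3-r->2 4-q->2 4-r->2 5-q->2 5-r->2
step 1: apply R2 at {0↦2, 1↦3}  → |V|=5 |E|=4  E = 4-q->2 4-r->2 5-q->2 5-r->2
step 2: apply R2 at {0↦2, 1↦4}  → |V|=4 |E|=2  E = 5-q->2 5-r->2
step 3: apply R2 at {0↦2, 1↦5}  → |V|=3 |E|=0  E = ∅
final graph: no rule applies after step 3
NF nodes: {0:C, 1:C, 2:B}

Answer: 3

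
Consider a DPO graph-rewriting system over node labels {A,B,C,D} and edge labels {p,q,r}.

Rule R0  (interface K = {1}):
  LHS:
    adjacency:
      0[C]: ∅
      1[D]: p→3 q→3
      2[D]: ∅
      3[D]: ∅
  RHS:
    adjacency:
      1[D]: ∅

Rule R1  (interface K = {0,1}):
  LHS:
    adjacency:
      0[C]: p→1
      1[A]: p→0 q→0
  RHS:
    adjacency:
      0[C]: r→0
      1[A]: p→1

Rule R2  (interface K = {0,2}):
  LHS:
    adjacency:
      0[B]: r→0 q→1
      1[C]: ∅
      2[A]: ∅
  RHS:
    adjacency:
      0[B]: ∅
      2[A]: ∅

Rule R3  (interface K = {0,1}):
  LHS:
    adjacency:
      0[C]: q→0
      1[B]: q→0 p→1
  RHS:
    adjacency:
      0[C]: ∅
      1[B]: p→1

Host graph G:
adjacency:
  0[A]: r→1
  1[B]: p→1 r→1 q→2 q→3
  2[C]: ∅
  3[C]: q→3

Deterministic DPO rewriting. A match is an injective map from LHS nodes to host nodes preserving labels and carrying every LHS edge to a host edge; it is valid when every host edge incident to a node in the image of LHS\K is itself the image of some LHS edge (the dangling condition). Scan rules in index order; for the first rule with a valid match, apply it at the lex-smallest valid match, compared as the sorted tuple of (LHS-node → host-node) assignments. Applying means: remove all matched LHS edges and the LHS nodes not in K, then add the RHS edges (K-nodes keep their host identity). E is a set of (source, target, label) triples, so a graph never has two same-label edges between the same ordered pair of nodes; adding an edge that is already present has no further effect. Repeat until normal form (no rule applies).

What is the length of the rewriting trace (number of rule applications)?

Answer: 2

Derivation:
start.  V:4 E:6  edges: 0-r->1 1-p->1 1-r->1 1-q->2 1-q->3 3-q->3
1. fire R2 via {0↦1, 1↦2, 2↦0}  →  V:3 E:4  edges: 0-r->1 1-p->1 1-q->3 3-q->3
2. fire R3 via {0↦3, 1↦1}  →  V:3 E:2  edges: 0-r->1 1-p->1
halt: no rule applies after step 2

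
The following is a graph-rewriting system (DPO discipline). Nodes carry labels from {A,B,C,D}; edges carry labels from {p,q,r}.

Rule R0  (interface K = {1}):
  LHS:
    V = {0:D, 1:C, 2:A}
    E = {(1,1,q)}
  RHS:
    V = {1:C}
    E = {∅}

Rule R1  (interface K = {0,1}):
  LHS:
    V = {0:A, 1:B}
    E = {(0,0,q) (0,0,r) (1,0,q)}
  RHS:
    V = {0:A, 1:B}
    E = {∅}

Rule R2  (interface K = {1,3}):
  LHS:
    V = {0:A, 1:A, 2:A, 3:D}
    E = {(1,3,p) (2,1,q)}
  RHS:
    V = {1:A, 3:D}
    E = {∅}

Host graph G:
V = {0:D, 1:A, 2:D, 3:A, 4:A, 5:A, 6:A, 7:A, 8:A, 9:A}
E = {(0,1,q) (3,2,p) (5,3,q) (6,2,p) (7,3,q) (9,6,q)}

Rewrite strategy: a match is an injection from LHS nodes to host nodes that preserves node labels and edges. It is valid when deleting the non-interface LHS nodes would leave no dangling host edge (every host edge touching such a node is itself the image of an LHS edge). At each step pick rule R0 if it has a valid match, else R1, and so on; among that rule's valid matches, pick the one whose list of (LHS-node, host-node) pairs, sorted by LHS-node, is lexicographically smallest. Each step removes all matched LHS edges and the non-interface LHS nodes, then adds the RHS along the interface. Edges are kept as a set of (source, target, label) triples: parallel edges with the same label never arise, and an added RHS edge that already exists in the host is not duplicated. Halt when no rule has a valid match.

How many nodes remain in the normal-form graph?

Answer: 6

Steps:
initial: |V|=10 |E|=6  E = 0-q->1 3-p->2 5-q->3 6-p->2 7-q->3 9-q->6
step 1: apply R2 at {0↦4, 1↦3, 2↦5, 3↦2}  → |V|=8 |E|=4  E = 0-q->1 6-p->2 7-q->3 9-q->6
step 2: apply R2 at {0↦8, 1↦6, 2↦9, 3↦2}  → |V|=6 |E|=2  E = 0-q->1 7-q->3
final graph: no rule applies after step 2
NF nodes: {0:D, 1:A, 2:D, 3:A, 6:A, 7:A}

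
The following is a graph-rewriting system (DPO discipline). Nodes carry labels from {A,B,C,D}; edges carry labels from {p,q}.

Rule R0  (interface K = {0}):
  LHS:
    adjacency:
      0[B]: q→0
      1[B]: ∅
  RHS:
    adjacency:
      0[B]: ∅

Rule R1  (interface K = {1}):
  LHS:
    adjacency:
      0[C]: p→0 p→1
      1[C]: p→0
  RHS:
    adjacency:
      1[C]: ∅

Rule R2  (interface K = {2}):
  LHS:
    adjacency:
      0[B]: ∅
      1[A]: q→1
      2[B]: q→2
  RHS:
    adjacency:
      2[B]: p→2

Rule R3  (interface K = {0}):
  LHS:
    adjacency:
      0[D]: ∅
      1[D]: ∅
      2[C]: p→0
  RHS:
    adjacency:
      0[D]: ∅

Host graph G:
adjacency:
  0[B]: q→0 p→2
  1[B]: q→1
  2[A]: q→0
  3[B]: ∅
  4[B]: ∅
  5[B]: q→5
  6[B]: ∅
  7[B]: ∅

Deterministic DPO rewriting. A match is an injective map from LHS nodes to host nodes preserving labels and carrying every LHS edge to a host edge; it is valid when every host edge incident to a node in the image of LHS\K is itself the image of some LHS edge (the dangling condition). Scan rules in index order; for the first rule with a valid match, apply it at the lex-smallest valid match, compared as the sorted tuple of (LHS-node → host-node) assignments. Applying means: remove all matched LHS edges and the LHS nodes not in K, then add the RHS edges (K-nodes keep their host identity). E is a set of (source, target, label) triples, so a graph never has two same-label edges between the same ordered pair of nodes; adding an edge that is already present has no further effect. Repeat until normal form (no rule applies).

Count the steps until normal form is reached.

start.  V:8 E:5  edges: 0-q->0 0-p->2 1-q->1 2-q->0 5-q->5
1. fire R0 via {0↦0, 1↦3}  →  V:7 E:4  edges: 0-p->2 1-q->1 2-q->0 5-q->5
2. fire R0 via {0↦1, 1↦4}  →  V:6 E:3  edges: 0-p->2 2-q->0 5-q->5
3. fire R0 via {0↦5, 1↦1}  →  V:5 E:2  edges: 0-p->2 2-q->0
normal form: no rule applies after step 3

Answer: 3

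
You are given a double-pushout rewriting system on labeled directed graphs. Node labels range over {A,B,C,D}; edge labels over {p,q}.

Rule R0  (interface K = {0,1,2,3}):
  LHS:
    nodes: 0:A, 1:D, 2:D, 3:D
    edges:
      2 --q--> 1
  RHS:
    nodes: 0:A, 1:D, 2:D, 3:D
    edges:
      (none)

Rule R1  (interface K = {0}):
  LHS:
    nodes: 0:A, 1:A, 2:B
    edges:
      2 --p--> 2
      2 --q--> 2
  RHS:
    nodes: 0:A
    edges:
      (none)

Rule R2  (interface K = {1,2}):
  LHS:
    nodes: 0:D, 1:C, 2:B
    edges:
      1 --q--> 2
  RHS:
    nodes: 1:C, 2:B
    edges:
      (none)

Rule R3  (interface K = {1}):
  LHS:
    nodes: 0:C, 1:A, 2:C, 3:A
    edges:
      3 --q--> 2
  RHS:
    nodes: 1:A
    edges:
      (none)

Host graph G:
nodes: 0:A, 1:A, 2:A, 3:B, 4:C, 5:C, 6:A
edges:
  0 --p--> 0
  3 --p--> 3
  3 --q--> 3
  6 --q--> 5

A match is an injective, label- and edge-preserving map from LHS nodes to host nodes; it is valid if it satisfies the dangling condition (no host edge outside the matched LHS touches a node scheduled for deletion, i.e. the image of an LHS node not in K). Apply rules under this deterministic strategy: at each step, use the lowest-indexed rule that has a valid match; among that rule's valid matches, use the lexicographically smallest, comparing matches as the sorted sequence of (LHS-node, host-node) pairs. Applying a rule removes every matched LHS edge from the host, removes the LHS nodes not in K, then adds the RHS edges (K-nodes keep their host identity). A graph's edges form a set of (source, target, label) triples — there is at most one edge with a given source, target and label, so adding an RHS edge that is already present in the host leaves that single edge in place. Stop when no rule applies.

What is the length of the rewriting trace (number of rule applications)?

[0] host  ⇒  7 nodes, 4 edges  {0-p->0 3-p->3 3-q->3 6-q->5}
[1] R1 @ {0↦0, 1↦1, 2↦3}  ⇒  5 nodes, 2 edges  {0-p->0 6-q->5}
[2] R3 @ {0↦4, 1↦0, 2↦5, 3↦6}  ⇒  2 nodes, 1 edges  {0-p->0}
final graph: no rule applies after step 2

Answer: 2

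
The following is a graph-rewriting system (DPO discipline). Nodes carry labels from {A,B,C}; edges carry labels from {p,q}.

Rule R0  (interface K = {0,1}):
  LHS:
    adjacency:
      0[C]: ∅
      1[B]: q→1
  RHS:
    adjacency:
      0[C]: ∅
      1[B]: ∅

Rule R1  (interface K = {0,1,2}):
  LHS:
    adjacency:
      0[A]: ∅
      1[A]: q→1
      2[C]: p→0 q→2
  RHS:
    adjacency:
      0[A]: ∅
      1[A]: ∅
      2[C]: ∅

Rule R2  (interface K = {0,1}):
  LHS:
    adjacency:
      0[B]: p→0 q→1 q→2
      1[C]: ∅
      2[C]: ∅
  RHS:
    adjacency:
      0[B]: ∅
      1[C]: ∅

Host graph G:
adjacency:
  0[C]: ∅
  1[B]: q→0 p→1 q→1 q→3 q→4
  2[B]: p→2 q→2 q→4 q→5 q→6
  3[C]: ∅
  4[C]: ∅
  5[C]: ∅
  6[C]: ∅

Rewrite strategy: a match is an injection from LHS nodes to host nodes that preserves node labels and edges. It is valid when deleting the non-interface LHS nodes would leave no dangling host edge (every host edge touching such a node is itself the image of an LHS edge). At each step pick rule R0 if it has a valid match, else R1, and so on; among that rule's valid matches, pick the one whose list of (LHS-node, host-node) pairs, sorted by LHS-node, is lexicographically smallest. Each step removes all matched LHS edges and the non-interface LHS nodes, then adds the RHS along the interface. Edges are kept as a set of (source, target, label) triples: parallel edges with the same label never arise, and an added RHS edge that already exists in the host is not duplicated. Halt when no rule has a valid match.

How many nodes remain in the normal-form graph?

initial: |V|=7 |E|=10  E = 1-q->0 1-p->1 1-q->1 1-q->3 1-q->4 2-p->2 2-q->2 2-q->4 2-q->5 2-q->6
step 1: apply R0 at {0↦0, 1↦1}  → |V|=7 |E|=9  E = 1-q->0 1-p->1 1-q->3 1-q->4 2-p->2 2-q->2 2-q->4 2-q->5 2-q->6
step 2: apply R0 at {0↦0, 1↦2}  → |V|=7 |E|=8  E = 1-q->0 1-p->1 1-q->3 1-q->4 2-p->2 2-q->4 2-q->5 2-q->6
step 3: apply R2 at {0↦1, 1↦0, 2↦3}  → |V|=6 |E|=5  E = 1-q->4 2-p->2 2-q->4 2-q->5 2-q->6
step 4: apply R2 at {0↦2, 1↦4, 2↦5}  → |V|=5 |E|=2  E = 1-q->4 2-q->6
normal form: no rule applies after step 4
NF nodes: {0:C, 1:B, 2:B, 4:C, 6:C}

Answer: 5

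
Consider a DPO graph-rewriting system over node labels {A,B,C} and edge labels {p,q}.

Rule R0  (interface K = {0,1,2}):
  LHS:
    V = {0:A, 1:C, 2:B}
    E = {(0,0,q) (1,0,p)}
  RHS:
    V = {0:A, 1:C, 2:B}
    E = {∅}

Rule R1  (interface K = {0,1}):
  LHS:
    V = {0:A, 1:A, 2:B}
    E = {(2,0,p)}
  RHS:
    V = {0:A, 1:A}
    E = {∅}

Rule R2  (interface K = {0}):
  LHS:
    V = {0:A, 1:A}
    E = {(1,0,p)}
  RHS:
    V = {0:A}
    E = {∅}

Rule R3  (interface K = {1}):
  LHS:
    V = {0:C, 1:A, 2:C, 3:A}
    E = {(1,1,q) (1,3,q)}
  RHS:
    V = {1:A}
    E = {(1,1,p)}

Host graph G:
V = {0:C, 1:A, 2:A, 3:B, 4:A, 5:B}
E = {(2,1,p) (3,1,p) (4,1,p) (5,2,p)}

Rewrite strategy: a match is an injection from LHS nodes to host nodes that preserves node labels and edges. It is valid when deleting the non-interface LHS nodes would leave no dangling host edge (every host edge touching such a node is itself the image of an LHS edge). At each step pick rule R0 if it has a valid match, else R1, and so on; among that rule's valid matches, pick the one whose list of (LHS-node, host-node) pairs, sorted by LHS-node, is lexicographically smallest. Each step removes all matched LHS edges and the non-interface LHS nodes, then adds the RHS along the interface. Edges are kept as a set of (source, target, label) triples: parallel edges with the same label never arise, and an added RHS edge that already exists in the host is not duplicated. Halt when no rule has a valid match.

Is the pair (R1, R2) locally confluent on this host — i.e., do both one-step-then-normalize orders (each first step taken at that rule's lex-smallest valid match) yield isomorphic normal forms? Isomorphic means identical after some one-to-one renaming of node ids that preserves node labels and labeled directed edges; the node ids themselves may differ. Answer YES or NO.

Answer: YES

Derivation:
branch R1-first: apply at {0↦1, 1↦2, 2↦3} → |E|=3, then 3 more step(s) → NF |V|=2 |E|=0 V={0:C, 1:A} E=∅
branch R2-first: apply at {0↦1, 1↦4} → |E|=3, then 3 more step(s) → NF |V|=2 |E|=0 V={0:C, 1:A} E=∅
graphs isomorphic (equal up to label-preserving node renaming)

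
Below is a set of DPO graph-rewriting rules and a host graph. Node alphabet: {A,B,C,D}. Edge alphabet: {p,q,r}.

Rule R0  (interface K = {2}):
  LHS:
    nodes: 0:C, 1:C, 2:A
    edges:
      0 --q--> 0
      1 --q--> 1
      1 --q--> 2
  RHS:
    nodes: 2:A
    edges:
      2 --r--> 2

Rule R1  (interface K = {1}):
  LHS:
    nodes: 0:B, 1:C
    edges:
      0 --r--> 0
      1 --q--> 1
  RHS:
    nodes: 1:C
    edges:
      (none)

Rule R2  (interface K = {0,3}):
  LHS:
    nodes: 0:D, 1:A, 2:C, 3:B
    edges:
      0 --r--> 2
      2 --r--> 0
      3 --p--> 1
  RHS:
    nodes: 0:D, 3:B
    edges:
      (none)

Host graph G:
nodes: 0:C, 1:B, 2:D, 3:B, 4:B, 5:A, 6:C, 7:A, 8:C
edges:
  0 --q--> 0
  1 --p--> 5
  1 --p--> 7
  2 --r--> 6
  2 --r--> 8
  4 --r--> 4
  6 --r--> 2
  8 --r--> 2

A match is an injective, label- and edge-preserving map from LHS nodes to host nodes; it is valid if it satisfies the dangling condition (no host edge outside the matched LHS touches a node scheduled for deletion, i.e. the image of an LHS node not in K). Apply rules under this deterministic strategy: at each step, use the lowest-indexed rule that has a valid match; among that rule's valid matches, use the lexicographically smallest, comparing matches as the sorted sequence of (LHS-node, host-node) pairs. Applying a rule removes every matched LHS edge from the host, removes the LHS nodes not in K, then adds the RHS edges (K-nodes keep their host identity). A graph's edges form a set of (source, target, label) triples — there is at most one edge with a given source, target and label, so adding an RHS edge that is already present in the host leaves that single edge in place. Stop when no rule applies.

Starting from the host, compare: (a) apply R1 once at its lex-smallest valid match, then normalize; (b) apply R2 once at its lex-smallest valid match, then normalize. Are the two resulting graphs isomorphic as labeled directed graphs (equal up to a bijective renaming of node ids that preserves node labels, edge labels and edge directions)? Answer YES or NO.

branch R1-first: apply at {0↦4, 1↦0} → |E|=6, then 2 more step(s) → NF |V|=4 |E|=0 V={0:C, 1:B, 2:D, 3:B} E=∅
branch R2-first: apply at {0↦2, 1↦5, 2↦6, 3↦1} → |E|=5, then 2 more step(s) → NF |V|=4 |E|=0 V={0:C, 1:B, 2:D, 3:B} E=∅
graphs isomorphic (equal up to label-preserving node renaming)

Answer: YES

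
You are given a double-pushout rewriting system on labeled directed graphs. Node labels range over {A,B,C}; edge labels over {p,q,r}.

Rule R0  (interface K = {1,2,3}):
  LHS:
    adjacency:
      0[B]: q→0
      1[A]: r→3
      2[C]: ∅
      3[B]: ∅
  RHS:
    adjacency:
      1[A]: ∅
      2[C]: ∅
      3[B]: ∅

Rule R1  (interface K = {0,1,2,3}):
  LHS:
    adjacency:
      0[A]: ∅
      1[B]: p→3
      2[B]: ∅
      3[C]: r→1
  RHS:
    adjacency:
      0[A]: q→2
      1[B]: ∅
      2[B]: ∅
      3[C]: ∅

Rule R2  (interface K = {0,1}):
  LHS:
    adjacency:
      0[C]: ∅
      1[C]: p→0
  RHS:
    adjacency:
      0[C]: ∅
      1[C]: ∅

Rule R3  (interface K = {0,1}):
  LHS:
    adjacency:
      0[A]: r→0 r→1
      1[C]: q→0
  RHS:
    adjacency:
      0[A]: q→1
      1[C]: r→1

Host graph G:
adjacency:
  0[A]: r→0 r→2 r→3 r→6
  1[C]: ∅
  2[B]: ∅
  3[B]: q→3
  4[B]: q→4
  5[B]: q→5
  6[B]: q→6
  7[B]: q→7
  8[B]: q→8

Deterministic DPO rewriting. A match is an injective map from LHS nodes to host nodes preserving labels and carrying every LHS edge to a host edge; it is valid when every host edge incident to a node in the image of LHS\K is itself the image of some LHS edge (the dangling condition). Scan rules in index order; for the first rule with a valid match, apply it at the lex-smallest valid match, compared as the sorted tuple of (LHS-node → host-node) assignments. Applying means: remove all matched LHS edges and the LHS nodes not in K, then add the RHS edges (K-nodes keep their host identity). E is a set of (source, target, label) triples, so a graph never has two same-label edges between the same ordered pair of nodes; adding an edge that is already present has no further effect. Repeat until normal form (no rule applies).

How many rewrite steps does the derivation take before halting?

initial: |V|=9 |E|=10  E = 0-r->0 0-r->2 0-r->3 0-r->6 3-q->3 4-q->4 5-q->5 6-q->6 7-q->7 8-q->8
step 1: apply R0 at {0↦4, 1↦0, 2↦1, 3↦2}  → |V|=8 |E|=8  E = 0-r->0 0-r->3 0-r->6 3-q->3 5-q->5 6-q->6 7-q->7 8-q->8
step 2: apply R0 at {0↦5, 1↦0, 2↦1, 3↦3}  → |V|=7 |E|=6  E = 0-r->0 0-r->6 3-q->3 6-q->6 7-q->7 8-q->8
step 3: apply R0 at {0↦3, 1↦0, 2↦1, 3↦6}  → |V|=6 |E|=4  E = 0-r->0 6-q->6 7-q->7 8-q->8
halt: no rule applies after step 3

Answer: 3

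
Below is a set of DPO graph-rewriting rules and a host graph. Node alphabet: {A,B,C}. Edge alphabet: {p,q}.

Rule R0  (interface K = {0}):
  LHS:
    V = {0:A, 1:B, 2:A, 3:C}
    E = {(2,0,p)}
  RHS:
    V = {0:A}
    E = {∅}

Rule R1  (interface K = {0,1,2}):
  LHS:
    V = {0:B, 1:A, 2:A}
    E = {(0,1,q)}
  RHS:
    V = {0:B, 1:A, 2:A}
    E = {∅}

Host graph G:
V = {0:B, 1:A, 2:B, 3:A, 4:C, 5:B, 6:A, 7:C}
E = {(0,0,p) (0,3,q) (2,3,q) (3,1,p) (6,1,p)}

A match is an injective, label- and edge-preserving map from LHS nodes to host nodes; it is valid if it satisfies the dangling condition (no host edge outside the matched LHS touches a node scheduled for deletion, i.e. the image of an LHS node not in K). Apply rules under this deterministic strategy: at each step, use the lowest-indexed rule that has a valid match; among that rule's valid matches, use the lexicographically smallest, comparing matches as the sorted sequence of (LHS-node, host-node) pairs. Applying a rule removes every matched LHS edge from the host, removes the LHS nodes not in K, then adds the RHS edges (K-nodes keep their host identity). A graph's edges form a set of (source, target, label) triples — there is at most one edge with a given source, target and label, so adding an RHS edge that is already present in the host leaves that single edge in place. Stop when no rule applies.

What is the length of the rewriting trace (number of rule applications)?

Answer: 4

Rewrite trace:
initial: |V|=8 |E|=5  E = 0-p->0 0-q->3 2-q->3 3-p->1 6-p->1
step 1: apply R0 at {0↦1, 1↦5, 2↦6, 3↦4}  → |V|=5 |E|=4  E = 0-p->0 0-q->3 2-q->3 3-p->1
step 2: apply R1 at {0↦0, 1↦3, 2↦1}  → |V|=5 |E|=3  E = 0-p->0 2-q->3 3-p->1
step 3: apply R1 at {0↦2, 1↦3, 2↦1}  → |V|=5 |E|=2  E = 0-p->0 3-p->1
step 4: apply R0 at {0↦1, 1↦2, 2↦3, 3↦7}  → |V|=2 |E|=1  E = 0-p->0
normal form: no rule applies after step 4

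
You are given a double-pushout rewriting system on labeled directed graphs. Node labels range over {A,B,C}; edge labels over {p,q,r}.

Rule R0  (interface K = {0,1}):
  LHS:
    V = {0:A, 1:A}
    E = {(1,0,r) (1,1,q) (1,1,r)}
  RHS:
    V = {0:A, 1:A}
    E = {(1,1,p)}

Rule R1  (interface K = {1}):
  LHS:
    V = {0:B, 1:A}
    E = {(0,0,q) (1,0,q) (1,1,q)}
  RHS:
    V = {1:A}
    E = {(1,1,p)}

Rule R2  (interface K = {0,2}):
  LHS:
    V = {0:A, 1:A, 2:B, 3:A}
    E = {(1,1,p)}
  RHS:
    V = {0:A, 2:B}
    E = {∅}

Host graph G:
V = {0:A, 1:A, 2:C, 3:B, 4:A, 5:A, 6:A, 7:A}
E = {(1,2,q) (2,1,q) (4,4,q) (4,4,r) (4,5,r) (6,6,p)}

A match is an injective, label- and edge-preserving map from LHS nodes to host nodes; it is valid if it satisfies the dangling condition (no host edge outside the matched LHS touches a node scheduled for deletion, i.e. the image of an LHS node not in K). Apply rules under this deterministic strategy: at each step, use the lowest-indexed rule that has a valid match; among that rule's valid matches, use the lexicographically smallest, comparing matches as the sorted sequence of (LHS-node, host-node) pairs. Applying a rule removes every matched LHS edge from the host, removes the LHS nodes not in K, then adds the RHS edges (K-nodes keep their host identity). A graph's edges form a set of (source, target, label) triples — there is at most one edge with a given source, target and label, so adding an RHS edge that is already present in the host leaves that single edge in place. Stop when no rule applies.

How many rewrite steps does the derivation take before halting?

start.  V:8 E:6  edges: 1-q->2 2-q->1 4-q->4 4-r->4 4-r->5 6-p->6
1. fire R0 via {0↦5, 1↦4}  →  V:8 E:4  edges: 1-q->2 2-q->1 4-p->4 6-p->6
2. fire R2 via {0↦0, 1↦4, 2↦3, 3↦5}  →  V:6 E:3  edges: 1-q->2 2-q->1 6-p->6
3. fire R2 via {0↦0, 1↦6, 2↦3, 3↦7}  →  V:4 E:2  edges: 1-q->2 2-q->1
final graph: no rule applies after step 3

Answer: 3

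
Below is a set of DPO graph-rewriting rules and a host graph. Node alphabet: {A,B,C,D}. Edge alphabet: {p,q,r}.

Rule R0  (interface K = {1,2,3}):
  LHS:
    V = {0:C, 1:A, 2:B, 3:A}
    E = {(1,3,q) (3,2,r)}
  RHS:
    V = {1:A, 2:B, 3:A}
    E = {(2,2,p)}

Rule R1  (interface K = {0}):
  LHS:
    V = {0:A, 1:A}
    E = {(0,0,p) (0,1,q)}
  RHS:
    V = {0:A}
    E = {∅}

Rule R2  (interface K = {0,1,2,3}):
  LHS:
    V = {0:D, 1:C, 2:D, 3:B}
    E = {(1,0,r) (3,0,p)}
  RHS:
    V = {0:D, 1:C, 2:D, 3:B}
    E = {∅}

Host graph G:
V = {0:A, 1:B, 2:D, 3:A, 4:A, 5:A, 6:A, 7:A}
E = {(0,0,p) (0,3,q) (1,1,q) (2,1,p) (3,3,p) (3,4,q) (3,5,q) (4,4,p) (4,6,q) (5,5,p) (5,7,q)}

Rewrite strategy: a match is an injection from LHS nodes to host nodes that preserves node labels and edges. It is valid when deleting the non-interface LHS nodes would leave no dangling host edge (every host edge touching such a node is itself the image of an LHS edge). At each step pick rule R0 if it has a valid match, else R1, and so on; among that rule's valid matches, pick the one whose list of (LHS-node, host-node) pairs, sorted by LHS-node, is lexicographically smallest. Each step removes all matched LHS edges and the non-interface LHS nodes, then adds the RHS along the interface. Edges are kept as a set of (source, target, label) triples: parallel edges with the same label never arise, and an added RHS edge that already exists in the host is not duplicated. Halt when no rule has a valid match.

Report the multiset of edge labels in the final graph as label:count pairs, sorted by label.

Answer: p:2 q:3

Rewrite trace:
initial: |V|=8 |E|=11  E = 0-p->0 0-q->3 1-q->1 2-p->1 3-p->3 3-q->4 3-q->5 4-p->4 4-q->6 5-p->5 5-q->7
step 1: apply R1 at {0↦4, 1↦6}  → |V|=7 |E|=9  E = 0-p->0 0-q->3 1-q->1 2-p->1 3-p->3 3-q->4 3-q->5 5-p->5 5-q->7
step 2: apply R1 at {0↦3, 1↦4}  → |V|=6 |E|=7  E = 0-p->0 0-q->3 1-q->1 2-p->1 3-q->5 5-p->5 5-q->7
step 3: apply R1 at {0↦5, 1↦7}  → |V|=5 |E|=5  E = 0-p->0 0-q->3 1-q->1 2-p->1 3-q->5
final graph: no rule applies after step 3
NF edges: [(0, 0, 'p'), (0, 3, 'q'), (1, 1, 'q'), (2, 1, 'p'), (3, 5, 'q')]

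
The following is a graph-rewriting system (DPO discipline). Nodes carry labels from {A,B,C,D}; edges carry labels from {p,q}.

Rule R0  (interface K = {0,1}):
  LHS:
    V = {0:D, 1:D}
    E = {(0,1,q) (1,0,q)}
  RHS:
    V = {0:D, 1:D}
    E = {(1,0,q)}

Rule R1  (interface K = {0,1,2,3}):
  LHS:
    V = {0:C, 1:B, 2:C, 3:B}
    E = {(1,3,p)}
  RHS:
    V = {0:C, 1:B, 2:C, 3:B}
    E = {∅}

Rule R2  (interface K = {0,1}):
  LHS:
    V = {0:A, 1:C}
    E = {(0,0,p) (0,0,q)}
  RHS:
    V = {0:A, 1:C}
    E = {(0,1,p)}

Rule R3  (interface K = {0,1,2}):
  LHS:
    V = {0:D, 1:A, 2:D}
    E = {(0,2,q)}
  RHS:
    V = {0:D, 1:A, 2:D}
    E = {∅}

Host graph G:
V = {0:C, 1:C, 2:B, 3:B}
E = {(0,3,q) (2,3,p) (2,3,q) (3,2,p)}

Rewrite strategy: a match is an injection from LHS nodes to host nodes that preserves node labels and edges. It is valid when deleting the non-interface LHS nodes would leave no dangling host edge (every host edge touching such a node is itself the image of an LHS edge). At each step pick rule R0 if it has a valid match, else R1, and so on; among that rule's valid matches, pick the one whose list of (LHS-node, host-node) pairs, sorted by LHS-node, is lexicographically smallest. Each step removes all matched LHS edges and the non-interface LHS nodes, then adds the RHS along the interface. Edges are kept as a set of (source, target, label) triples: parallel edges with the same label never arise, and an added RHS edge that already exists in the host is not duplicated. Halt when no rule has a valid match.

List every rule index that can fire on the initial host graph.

R0: no valid match — LHS pattern not found
R1: 4 valid matches — {0↦0, 1↦2, 2↦1, 3↦3}, {0↦0, 1↦3, 2↦1, 3↦2}, {0↦1, 1↦2, 2↦0, 3↦3} (+1 more)
R2: no valid match — LHS pattern not found
R3: no valid match — LHS pattern not found

Answer: [R1]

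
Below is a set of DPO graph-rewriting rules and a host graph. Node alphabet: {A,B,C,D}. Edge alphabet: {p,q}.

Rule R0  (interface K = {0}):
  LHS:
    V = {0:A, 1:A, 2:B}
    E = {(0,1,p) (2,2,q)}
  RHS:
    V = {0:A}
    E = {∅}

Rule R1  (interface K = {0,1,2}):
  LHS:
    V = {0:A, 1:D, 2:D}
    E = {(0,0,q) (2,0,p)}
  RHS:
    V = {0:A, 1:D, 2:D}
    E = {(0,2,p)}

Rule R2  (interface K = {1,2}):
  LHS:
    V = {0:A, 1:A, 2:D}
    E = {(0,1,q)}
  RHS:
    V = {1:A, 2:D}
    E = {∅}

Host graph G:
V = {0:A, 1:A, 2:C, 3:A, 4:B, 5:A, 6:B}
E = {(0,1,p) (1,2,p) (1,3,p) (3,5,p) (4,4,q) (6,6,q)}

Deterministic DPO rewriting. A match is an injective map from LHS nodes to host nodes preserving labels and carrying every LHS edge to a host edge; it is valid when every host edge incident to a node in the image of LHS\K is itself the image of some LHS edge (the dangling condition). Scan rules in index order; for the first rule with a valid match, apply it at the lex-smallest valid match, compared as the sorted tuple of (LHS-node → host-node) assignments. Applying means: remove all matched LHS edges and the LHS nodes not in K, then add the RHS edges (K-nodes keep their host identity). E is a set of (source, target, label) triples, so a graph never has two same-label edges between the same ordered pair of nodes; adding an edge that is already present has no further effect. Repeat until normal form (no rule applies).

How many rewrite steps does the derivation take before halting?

initial: |V|=7 |E|=6  E = 0-p->1 1-p->2 1-p->3 3-p->5 4-q->4 6-q->6
step 1: apply R0 at {0↦3, 1↦5, 2↦4}  → |V|=5 |E|=4  E = 0-p->1 1-p->2 1-p->3 6-q->6
step 2: apply R0 at {0↦1, 1↦3, 2↦6}  → |V|=3 |E|=2  E = 0-p->1 1-p->2
normal form: no rule applies after step 2

Answer: 2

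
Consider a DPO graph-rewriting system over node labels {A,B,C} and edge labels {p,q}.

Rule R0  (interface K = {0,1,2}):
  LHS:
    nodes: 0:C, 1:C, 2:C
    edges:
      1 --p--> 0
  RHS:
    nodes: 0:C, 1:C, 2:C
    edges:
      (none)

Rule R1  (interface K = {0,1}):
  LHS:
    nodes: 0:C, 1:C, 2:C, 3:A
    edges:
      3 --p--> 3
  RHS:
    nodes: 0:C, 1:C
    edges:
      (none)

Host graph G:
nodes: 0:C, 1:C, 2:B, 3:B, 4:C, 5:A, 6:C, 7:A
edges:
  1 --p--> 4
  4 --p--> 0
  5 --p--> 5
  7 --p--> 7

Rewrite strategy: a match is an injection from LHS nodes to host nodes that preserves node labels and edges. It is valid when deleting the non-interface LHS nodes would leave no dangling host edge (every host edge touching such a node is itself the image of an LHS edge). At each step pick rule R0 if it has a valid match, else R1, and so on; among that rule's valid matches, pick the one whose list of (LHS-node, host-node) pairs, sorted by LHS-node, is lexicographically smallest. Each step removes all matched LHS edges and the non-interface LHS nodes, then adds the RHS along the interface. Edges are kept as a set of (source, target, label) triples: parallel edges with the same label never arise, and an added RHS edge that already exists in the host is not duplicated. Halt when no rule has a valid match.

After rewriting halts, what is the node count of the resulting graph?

start.  V:8 E:4  edges: 1-p->4 4-p->0 5-p->5 7-p->7
1. fire R0 via {0↦0, 1↦4, 2↦1}  →  V:8 E:3  edges: 1-p->4 5-p->5 7-p->7
2. fire R0 via {0↦4, 1↦1, 2↦0}  →  V:8 E:2  edges: 5-p->5 7-p->7
3. fire R1 via {0↦0, 1↦1, 2↦4, 3↦5}  →  V:6 E:1  edges: 7-p->7
4. fire R1 via {0↦0, 1↦1, 2↦6, 3↦7}  →  V:4 E:0  edges: ∅
final graph: no rule applies after step 4
NF nodes: {0:C, 1:C, 2:B, 3:B}

Answer: 4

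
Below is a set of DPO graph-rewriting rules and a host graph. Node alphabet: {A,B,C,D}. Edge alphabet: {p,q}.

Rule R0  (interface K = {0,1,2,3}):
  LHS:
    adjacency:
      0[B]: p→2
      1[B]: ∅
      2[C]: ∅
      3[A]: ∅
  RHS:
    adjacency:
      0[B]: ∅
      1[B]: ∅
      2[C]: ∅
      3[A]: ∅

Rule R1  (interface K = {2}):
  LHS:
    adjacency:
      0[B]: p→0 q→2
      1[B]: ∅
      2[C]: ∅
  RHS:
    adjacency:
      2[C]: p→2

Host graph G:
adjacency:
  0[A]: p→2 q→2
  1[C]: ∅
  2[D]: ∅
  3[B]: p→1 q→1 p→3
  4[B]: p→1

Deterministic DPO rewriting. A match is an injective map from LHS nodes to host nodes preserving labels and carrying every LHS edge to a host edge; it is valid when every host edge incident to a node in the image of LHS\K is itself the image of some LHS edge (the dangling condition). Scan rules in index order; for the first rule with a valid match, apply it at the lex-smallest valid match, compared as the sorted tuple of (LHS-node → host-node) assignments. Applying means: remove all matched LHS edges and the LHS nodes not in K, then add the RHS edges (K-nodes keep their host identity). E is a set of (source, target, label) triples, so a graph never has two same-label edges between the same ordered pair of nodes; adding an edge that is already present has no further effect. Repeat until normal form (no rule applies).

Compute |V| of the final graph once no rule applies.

start.  V:5 E:6  edges: 0-p->2 0-q->2 3-p->1 3-q->1 3-p->3 4-p->1
1. fire R0 via {0↦3, 1↦4, 2↦1, 3↦0}  →  V:5 E:5  edges: 0-p->2 0-q->2 3-q->1 3-p->3 4-p->1
2. fire R0 via {0↦4, 1↦3, 2↦1, 3↦0}  →  V:5 E:4  edges: 0-p->2 0-q->2 3-q->1 3-p->3
3. fire R1 via {0↦3, 1↦4, 2↦1}  →  V:3 E:3  edges: 0-p->2 0-q->2 1-p->1
normal form: no rule applies after step 3
NF nodes: {0:A, 1:C, 2:D}

Answer: 3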